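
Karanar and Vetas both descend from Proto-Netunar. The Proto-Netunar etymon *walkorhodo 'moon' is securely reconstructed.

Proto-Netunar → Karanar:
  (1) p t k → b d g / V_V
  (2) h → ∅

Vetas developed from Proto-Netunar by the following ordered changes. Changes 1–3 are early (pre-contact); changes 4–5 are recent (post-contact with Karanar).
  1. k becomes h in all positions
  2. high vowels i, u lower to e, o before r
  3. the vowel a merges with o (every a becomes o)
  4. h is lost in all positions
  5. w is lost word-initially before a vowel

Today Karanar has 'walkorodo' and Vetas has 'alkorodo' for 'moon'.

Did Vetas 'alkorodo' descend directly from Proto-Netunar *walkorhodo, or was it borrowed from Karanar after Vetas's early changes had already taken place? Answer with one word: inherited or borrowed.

If inherited, *walkorhodo would pass through all of Vetas's changes:
Vetas: *walkorhodo
  walkorhodo → walhorhodo   [unconditioned shift]
  walhorhodo (rule 2 does not apply)
  walhorhodo → wolhorhodo   [vowel merger]
  wolhorhodo → wolorodo   [h-loss]
  wolorodo → olorodo   [glide loss]
  giving Vetas olorodo.
If borrowed from Karanar 'walkorodo' after the early changes, it would undergo only the recent ones:
  rule 4 (h-loss): no change (walkorodo)
  rule 5 (glide loss): walkorodo → alkorodo
  ⇒ as a loan: alkorodo
Vetas 'alkorodo' matches the loan outcome 'alkorodo', not the inherited 'olorodo' — it skipped the early Vetas changes, so it was borrowed from Karanar.

borrowed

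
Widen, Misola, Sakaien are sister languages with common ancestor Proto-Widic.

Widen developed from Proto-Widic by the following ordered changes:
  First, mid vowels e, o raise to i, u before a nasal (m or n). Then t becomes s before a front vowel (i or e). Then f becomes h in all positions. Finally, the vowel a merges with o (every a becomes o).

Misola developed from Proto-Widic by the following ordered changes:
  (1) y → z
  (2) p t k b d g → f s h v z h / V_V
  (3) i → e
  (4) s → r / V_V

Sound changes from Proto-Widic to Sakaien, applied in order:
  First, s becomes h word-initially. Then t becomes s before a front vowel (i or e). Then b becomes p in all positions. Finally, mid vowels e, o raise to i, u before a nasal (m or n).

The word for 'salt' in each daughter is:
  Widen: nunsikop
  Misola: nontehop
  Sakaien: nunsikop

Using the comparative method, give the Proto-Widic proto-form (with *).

Position 5: Widen has i, Misola has e, Sakaien has i. Taking the neighbouring segments as reconstructed: Widen i can only go back to *i; Misola e could go back to *e or *i; Sakaien i can only go back to *i — the one source consistent with every daughter is *i.
Position 4: Widen has s, Misola has t, Sakaien has s. Misola preserves t here (none of its changes turn any other segment into t), so the proto-segment is *t.
Position 2: Widen has u, Misola has o, Sakaien has u. Misola preserves o here (none of its changes turn any other segment into o), so the proto-segment is *o.
Verify the candidate proto-form against each daughter:
Widen: *nontikop
  nontikop → nuntikop   [pre-nasal raising]
  nuntikop → nunsikop   [palatalisation]
  nunsikop (rule 3 does not apply)
  nunsikop (rule 4 does not apply)
  giving Widen nunsikop.
Misola: *nontikop
  nontikop (rule 1 does not apply)
  nontikop → nontihop   [intervocalic lenition]
  nontihop → nontehop   [vowel merger]
  nontehop (rule 4 does not apply)
  giving Misola nontehop.
Sakaien: *nontikop > nonsikop > nunsikop  (by palatalisation, pre-nasal raising)
*nontikop is the unique common source.

*nontikop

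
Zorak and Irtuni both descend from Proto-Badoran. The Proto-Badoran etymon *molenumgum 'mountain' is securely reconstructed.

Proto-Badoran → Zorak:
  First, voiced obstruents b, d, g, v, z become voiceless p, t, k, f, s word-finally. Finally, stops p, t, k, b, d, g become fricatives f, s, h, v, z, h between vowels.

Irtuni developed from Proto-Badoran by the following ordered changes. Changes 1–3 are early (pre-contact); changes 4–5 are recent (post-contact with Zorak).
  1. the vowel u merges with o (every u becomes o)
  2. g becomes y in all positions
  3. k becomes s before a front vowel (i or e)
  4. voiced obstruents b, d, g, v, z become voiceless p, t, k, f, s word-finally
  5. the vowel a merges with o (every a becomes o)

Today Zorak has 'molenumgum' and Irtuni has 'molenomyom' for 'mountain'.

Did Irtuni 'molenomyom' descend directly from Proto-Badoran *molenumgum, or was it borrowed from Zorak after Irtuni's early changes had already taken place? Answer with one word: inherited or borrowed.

If inherited, *molenumgum would pass through all of Irtuni's changes:
Irtuni: *molenumgum > molenomgom > molenomyom  (by vowel merger, unconditioned shift)
If borrowed from Zorak 'molenumgum' after the early changes, it would undergo only the recent ones:
  rule 4 (final devoicing): no change (molenumgum)
  rule 5 (vowel merger): no change (molenumgum)
  ⇒ as a loan: molenumgum
Irtuni 'molenomyom' matches the inherited outcome exactly, so it is an inherited cognate, not a loan.

inherited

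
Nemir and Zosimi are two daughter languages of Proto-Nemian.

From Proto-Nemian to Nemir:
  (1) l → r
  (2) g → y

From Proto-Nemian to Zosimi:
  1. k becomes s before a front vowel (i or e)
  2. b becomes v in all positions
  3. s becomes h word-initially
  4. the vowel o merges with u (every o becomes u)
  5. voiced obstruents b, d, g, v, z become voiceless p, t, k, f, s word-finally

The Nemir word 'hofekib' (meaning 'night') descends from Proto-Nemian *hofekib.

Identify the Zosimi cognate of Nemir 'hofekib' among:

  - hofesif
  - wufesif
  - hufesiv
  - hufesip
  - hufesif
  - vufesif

hufesif

Zosimi: *hofekib
  hofekib → hofesib   [palatalisation]
  hofesib → hofesiv   [unconditioned shift]
  hofesiv (rule 3 does not apply)
  hofesiv → hufesiv   [vowel merger]
  hufesiv → hufesif   [final devoicing]
  giving Zosimi hufesif.
The other candidates each miss or misapply at least one Zosimi change.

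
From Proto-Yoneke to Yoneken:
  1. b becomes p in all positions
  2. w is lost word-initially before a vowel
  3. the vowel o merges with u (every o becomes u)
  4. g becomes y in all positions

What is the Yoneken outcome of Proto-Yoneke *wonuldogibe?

Yoneken: *wonuldogibe
  wonuldogibe → wonuldogipe   [unconditioned shift]
  wonuldogipe → onuldogipe   [glide loss]
  onuldogipe → unuldugipe   [vowel merger]
  unuldugipe → unulduyipe   [unconditioned shift]
  giving Yoneken unulduyipe.

unulduyipe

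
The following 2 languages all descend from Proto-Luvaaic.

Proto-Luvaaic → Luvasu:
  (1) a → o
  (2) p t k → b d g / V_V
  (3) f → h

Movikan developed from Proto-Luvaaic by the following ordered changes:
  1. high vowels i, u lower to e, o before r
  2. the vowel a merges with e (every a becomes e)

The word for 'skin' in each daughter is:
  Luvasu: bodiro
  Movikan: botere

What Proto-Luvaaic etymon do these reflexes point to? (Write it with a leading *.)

*botira

Position 3: Luvasu has d, Movikan has t. Movikan preserves t here (none of its changes turn any other segment into t), so the proto-segment is *t.
Position 4: Luvasu has i, Movikan has e. Luvasu preserves i here (none of its changes turn any other segment into i), so the proto-segment is *i.
Position 6: Luvasu has o, Movikan has e. Taking the neighbouring segments as reconstructed: Luvasu o could go back to *a or *o; Movikan e could go back to *a or *e — the one source consistent with every daughter is *a.
This points to *botira. Verify forward in each daughter:
Luvasu: start from *botira.
  rule 1 (vowel merger): botira → botiro
  rule 2 (intervocalic voicing): botiro → bodiro
  rule 3: no change — bodiro
  ⇒ Luvasu bodiro
Movikan: *botira > botera > botere  (by pre-rhotic lowering, vowel merger)
*botira is the unique common source.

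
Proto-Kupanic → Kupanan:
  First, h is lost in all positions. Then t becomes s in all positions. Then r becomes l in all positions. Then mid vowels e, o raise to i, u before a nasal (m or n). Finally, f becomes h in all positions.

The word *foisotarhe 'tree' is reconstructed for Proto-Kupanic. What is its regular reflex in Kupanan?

Kupanan: *foisotarhe
  foisotarhe → foisotare   [h-loss]
  foisotare → foisosare   [unconditioned shift]
  foisosare → foisosale   [unconditioned shift]
  foisosale (rule 4 does not apply)
  foisosale → hoisosale   [unconditioned shift]
  giving Kupanan hoisosale.

hoisosale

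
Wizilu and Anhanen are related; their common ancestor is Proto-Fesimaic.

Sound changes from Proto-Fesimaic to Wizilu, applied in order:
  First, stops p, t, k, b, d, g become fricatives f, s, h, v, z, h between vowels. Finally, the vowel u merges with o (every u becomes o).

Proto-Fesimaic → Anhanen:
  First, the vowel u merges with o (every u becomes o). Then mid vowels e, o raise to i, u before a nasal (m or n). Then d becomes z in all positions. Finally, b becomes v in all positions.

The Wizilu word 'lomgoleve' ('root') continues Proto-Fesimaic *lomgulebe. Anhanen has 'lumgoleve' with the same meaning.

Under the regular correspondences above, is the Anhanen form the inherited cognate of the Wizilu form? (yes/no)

yes

Derive the expected Anhanen reflex of *lomgulebe:
Anhanen: start from *lomgulebe.
  rule 1 (vowel merger): lomgulebe → lomgolebe
  rule 2 (pre-nasal raising): lomgolebe → lumgolebe
  rule 3: no change — lumgolebe
  rule 4 (unconditioned shift): lumgolebe → lumgoleve
  ⇒ Anhanen lumgoleve
Anhanen 'lumgoleve' matches the regular reflex exactly, so the pair is cognate.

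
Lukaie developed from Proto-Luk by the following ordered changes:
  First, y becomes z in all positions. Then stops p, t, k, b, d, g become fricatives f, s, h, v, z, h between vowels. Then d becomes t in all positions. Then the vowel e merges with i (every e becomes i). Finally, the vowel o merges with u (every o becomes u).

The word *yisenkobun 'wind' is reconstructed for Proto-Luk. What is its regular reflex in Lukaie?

zisinkuvun

Lukaie: *yisenkobun
  yisenkobun → zisenkobun   [unconditioned shift]
  zisenkobun → zisenkovun   [intervocalic lenition]
  zisenkovun (rule 3 does not apply)
  zisenkovun → zisinkovun   [vowel merger]
  zisinkovun → zisinkuvun   [vowel merger]
  giving Lukaie zisinkuvun.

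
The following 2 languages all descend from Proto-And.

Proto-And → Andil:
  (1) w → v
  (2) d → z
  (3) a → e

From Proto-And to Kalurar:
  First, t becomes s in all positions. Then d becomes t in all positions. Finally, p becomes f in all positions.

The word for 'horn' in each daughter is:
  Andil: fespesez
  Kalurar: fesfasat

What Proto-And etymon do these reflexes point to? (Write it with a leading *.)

Position 8: Andil has z, Kalurar has t. In Kalurar, t can only continue *d, so the proto-segment is *d.
Position 5: Andil has e, Kalurar has a. Kalurar preserves a here (none of its changes turn any other segment into a), so the proto-segment is *a.
Position 7: Andil has e, Kalurar has a. Kalurar preserves a here (none of its changes turn any other segment into a), so the proto-segment is *a.
This points to *fespasad. Verify forward in each daughter:
Andil: *fespasad > fespasaz > fespesez  (by unconditioned shift, vowel merger)
Kalurar: *fespasad > fespasat > fesfasat  (by unconditioned shift, unconditioned shift)
Only *fespasad yields all of Andil fespesez, Kalurar fesfasat.

*fespasad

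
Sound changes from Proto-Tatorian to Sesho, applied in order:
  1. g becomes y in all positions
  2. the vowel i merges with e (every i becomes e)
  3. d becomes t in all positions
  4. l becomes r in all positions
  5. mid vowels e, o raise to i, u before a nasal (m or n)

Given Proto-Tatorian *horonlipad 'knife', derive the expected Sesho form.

horunrepat

Sesho: start from *horonlipad.
  rule 1: no change — horonlipad
  rule 2 (vowel merger): horonlipad → horonlepad
  rule 3 (unconditioned shift): horonlepad → horonlepat
  rule 4 (unconditioned shift): horonlepat → horonrepat
  rule 5 (pre-nasal raising): horonrepat → horunrepat
  ⇒ Sesho horunrepat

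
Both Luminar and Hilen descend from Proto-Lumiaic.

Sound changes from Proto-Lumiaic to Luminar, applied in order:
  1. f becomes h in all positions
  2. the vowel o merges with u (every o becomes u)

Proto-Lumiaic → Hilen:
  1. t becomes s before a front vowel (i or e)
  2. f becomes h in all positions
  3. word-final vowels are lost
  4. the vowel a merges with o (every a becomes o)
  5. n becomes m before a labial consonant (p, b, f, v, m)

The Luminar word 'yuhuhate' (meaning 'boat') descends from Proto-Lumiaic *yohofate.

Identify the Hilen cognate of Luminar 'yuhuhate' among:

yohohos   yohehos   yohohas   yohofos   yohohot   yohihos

Hilen: *yohofate
  yohofate → yohofase   [palatalisation]
  yohofase → yohohase   [unconditioned shift]
  yohohase → yohohas   [apocope]
  yohohas → yohohos   [vowel merger]
  yohohos (rule 5 does not apply)
  giving Hilen yohohos.
Only 'yohohos' matches the regular Hilen development of *yohofate.

yohohos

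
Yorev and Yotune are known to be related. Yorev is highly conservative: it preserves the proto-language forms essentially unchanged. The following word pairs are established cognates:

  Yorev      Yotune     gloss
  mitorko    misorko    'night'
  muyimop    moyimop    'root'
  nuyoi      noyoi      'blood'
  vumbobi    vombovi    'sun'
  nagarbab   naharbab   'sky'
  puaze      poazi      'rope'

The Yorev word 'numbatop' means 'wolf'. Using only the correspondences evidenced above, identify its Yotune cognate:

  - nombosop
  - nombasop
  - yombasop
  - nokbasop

vumbobi ~ vombovi — Yorev u corresponds to Yotune o after a consonant, before a nasal.
mitorko ~ misorko — Yorev t corresponds to Yotune s between vowels (before a back vowel).
Applying these to Yorev 'numbatop':
  numbatop → nombatop   (u→o after a consonant, before a nasal)
  nombatop → nombasop   (t→s between vowels (before a back vowel))
So the Yotune cognate is 'nombasop'.

nombasop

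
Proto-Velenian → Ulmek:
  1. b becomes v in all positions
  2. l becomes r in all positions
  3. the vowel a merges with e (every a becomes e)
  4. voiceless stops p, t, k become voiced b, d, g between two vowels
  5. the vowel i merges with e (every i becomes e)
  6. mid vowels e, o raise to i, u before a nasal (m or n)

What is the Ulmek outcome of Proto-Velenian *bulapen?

Ulmek: *bulapen > vulapen > vurapen > vurepen > vureben > vurebin  (by unconditioned shift, unconditioned shift, vowel merger, intervocalic voicing, pre-nasal raising)

vurebin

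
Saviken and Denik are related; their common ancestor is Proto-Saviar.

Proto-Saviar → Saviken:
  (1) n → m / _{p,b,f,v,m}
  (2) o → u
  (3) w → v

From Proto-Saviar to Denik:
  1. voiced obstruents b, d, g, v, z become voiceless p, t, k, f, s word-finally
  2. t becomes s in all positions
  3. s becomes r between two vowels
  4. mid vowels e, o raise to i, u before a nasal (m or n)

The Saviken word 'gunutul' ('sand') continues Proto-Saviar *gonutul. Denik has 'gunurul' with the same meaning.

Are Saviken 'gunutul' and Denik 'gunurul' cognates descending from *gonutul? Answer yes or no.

yes

Derive the expected Denik reflex of *gonutul:
Denik: *gonutul
  gonutul (rule 1 does not apply)
  gonutul → gonusul   [unconditioned shift]
  gonusul → gonurul   [rhotacism]
  gonurul → gunurul   [pre-nasal raising]
  giving Denik gunurul.
Denik 'gunurul' matches the regular reflex exactly, so the pair is cognate.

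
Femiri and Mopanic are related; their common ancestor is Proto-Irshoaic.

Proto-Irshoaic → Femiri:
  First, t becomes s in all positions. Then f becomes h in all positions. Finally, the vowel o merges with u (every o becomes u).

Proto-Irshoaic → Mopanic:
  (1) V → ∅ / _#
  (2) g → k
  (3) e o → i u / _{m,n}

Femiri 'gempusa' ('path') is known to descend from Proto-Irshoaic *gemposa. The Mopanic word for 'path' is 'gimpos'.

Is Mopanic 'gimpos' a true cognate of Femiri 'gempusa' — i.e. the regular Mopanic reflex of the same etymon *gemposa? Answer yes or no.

no

Derive the expected Mopanic reflex of *gemposa:
Mopanic: *gemposa
  gemposa → gempos   [apocope]
  gempos → kempos   [unconditioned shift]
  kempos → kimpos   [pre-nasal raising]
  giving Mopanic kimpos.
The regular Mopanic reflex would be 'kimpos', but the attested form is 'gimpos'. The correspondence is irregular, so they are not cognates (the Mopanic form has a different source).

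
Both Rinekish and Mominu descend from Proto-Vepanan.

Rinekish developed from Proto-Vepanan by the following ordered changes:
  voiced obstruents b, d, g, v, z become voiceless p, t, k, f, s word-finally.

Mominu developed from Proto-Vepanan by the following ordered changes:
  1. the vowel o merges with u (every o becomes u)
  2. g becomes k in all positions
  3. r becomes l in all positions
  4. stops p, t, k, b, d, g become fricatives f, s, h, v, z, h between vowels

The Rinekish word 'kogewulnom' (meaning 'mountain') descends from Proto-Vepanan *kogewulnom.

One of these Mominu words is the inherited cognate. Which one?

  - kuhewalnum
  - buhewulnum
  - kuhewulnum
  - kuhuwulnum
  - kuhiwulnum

kuhewulnum

Mominu: *kogewulnom
  kogewulnom → kugewulnum   [vowel merger]
  kugewulnum → kukewulnum   [unconditioned shift]
  kukewulnum (rule 3 does not apply)
  kukewulnum → kuhewulnum   [intervocalic lenition]
  giving Mominu kuhewulnum.
Only 'kuhewulnum' matches the regular Mominu development of *kogewulnom.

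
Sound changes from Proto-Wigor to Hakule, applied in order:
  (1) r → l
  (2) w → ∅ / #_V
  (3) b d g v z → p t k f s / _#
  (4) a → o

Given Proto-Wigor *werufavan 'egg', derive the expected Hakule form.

elufovon

Hakule: start from *werufavan.
  rule 1 (unconditioned shift): werufavan → welufavan
  rule 2 (glide loss): welufavan → elufavan
  rule 3: no change — elufavan
  rule 4 (vowel merger): elufavan → elufovon
  ⇒ Hakule elufovon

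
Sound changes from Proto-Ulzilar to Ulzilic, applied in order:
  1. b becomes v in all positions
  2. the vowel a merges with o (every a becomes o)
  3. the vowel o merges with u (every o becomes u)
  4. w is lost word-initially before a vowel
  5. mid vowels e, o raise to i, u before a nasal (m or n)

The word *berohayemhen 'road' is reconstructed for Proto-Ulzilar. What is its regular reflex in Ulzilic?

veruhuyimhin

Ulzilic: start from *berohayemhen.
  rule 1 (unconditioned shift): berohayemhen → verohayemhen
  rule 2 (vowel merger): verohayemhen → verohoyemhen
  rule 3 (vowel merger): verohoyemhen → veruhuyemhen
  rule 4: no change — veruhuyemhen
  rule 5 (pre-nasal raising): veruhuyemhen → veruhuyimhin
  ⇒ Ulzilic veruhuyimhin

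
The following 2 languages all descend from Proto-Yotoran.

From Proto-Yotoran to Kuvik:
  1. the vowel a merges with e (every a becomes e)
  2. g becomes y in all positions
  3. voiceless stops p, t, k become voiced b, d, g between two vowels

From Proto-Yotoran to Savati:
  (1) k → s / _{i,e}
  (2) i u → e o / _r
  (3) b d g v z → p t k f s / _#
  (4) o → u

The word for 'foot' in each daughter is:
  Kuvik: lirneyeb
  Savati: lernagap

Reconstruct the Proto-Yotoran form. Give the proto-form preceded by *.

Position 7: Kuvik has e, Savati has a. Savati preserves a here (none of its changes turn any other segment into a), so the proto-segment is *a.
Position 6: Kuvik has y, Savati has g. Savati preserves g here (none of its changes turn any other segment into g), so the proto-segment is *g.
This points to *lirnagab. Verify forward in each daughter:
Kuvik: *lirnagab > lirnegeb > lirneyeb  (by vowel merger, unconditioned shift)
Savati: *lirnagab > lernagab > lernagap  (by pre-rhotic lowering, final devoicing)
*lirnagab is the unique common source.

*lirnagab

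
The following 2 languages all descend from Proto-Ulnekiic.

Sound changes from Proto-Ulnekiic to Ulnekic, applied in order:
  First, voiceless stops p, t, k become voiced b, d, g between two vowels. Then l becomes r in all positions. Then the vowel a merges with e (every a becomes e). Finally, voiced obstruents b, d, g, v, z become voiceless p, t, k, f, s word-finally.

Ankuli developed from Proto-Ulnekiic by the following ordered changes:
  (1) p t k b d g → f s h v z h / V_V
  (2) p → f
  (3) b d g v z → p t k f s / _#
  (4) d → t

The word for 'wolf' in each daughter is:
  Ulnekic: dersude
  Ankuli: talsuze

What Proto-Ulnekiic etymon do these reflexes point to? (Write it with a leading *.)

*dalsude

Position 2: Ulnekic has e, Ankuli has a. Ankuli preserves a here (none of its changes turn any other segment into a), so the proto-segment is *a.
Position 6: Ulnekic has d, Ankuli has z. Taking the neighbouring segments as reconstructed: Ulnekic d could go back to *t or *d; Ankuli z could go back to *d or *z — the one source consistent with every daughter is *d.
This points to *dalsude. Verify forward in each daughter:
Ulnekic: *dalsude > darsude > dersude  (by unconditioned shift, vowel merger)
Ankuli: *dalsude > dalsuze > talsuze  (by intervocalic lenition, unconditioned shift)
No other proto-form is consistent with every reflex, so the reconstruction is *dalsude.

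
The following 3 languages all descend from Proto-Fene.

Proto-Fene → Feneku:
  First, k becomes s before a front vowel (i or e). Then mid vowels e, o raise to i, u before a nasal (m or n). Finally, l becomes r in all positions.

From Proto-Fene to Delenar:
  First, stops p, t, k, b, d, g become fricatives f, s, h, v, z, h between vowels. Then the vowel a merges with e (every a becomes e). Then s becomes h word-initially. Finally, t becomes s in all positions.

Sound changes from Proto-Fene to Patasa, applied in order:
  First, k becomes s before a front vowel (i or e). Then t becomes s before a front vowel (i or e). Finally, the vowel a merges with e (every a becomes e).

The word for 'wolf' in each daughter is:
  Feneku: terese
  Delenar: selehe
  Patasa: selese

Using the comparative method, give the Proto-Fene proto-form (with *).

*teleke

Position 1: Feneku has t, Delenar has s, Patasa has s. Feneku preserves t here (none of its changes turn any other segment into t), so the proto-segment is *t.
Position 3: Feneku has r, Delenar has l, Patasa has l. Delenar preserves l here (none of its changes turn any other segment into l), so the proto-segment is *l.
Position 5: Feneku has s, Delenar has h, Patasa has s. Taking the neighbouring segments as reconstructed: Feneku s could go back to *k or *s; Delenar h could go back to *k or *g or *h; Patasa s could go back to *t or *k or *s — the one source consistent with every daughter is *k.
This points to *teleke. Verify forward in each daughter:
Feneku: *teleke
  teleke → telese   [palatalisation]
  telese (rule 2 does not apply)
  telese → terese   [unconditioned shift]
  giving Feneku terese.
Delenar: *teleke > telehe > selehe  (by intervocalic lenition, unconditioned shift)
Patasa: *teleke > telese > selese  (by palatalisation, palatalisation)
Only *teleke yields all of Feneku terese, Delenar selehe, Patasa selese.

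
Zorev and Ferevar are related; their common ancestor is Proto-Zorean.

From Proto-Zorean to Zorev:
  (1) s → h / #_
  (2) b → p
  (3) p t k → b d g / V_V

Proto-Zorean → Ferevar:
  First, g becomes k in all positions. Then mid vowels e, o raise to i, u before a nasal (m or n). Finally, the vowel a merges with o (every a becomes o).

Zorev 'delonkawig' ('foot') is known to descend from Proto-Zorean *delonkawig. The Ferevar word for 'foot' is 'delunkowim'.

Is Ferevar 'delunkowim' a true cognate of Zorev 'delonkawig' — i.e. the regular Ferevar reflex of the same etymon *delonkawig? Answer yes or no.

Derive the expected Ferevar reflex of *delonkawig:
Ferevar: *delonkawig
  delonkawig → delonkawik   [unconditioned shift]
  delonkawik → delunkawik   [pre-nasal raising]
  delunkawik → delunkowik   [vowel merger]
  giving Ferevar delunkowik.
The regular Ferevar reflex would be 'delunkowik', but the attested form is 'delunkowim'. The correspondence is irregular, so they are not cognates (the Ferevar form has a different source).

no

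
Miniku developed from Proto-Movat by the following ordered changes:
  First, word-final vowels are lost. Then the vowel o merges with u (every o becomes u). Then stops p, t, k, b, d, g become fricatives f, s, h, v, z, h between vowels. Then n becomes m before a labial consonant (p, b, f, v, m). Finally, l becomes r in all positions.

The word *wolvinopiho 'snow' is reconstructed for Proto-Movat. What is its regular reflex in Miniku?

wurvinufih

Miniku: start from *wolvinopiho.
  rule 1 (apocope): wolvinopiho → wolvinopih
  rule 2 (vowel merger): wolvinopih → wulvinupih
  rule 3 (intervocalic lenition): wulvinupih → wulvinufih
  rule 4: no change — wulvinufih
  rule 5 (unconditioned shift): wulvinufih → wurvinufih
  ⇒ Miniku wurvinufih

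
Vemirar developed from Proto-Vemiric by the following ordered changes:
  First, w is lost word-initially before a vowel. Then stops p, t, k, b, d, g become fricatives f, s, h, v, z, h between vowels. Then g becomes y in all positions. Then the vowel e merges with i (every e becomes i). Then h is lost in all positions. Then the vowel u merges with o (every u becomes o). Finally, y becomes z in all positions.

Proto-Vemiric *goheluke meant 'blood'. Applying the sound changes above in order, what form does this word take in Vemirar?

Vemirar: start from *goheluke.
  rule 1: no change — goheluke
  rule 2 (intervocalic lenition): goheluke → goheluhe
  rule 3 (unconditioned shift): goheluhe → yoheluhe
  rule 4 (vowel merger): yoheluhe → yohiluhi
  rule 5 (h-loss): yohiluhi → yoilui
  rule 6 (vowel merger): yoilui → yoiloi
  rule 7 (unconditioned shift): yoiloi → zoiloi
  ⇒ Vemirar zoiloi

zoiloi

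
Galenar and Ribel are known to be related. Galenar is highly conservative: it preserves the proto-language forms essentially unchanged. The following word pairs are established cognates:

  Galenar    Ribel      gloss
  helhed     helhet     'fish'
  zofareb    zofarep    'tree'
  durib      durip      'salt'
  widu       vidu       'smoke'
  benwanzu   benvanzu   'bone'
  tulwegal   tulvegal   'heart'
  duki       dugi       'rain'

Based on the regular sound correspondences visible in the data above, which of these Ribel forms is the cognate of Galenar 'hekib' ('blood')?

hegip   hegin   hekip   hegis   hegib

hegip

duki ~ dugi — Galenar k corresponds to Ribel g between vowels (before a front vowel).
zofareb ~ zofarep, durib ~ durip — Galenar b corresponds to Ribel p word-finally.
Applying these to Galenar 'hekib':
  hekib → hegib   (k→g between vowels (before a front vowel))
  hegib → hegip   (b→p word-finally)
So the Ribel cognate is 'hegip'.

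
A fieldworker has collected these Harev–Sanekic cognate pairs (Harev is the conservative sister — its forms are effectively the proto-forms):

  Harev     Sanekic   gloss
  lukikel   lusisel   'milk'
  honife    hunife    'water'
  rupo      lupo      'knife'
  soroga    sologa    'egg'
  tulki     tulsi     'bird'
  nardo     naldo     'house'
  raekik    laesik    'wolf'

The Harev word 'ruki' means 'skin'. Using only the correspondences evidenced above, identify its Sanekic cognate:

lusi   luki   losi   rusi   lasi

lusi

rupo ~ lupo — Harev r corresponds to Sanekic l word-initially before a back vowel.
lukikel ~ lusisel, raekik ~ laesik — Harev k corresponds to Sanekic s between vowels (before a front vowel).
Applying these to Harev 'ruki':
  ruki → luki   (r→l word-initially before a back vowel)
  luki → lusi   (k→s between vowels (before a front vowel))
So the Sanekic cognate is 'lusi'.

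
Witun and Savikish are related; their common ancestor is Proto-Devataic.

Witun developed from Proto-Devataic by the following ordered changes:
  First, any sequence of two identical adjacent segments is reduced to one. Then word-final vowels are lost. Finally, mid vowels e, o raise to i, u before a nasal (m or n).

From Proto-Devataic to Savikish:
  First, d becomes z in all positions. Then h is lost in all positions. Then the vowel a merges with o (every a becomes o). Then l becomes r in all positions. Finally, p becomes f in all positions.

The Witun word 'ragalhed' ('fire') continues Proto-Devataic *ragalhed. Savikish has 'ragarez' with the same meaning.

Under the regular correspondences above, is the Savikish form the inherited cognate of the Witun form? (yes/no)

no

Derive the expected Savikish reflex of *ragalhed:
Savikish: *ragalhed > ragalhez > ragalez > rogolez > rogorez  (by unconditioned shift, h-loss, vowel merger, unconditioned shift)
The regular Savikish reflex would be 'rogorez', but the attested form is 'ragarez'. The correspondence is irregular, so they are not cognates (the Savikish form has a different source).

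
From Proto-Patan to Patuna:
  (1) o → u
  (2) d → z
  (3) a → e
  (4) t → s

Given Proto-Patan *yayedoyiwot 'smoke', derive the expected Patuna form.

Patuna: *yayedoyiwot > yayeduyiwut > yayezuyiwut > yeyezuyiwut > yeyezuyiwus  (by vowel merger, unconditioned shift, vowel merger, unconditioned shift)

yeyezuyiwus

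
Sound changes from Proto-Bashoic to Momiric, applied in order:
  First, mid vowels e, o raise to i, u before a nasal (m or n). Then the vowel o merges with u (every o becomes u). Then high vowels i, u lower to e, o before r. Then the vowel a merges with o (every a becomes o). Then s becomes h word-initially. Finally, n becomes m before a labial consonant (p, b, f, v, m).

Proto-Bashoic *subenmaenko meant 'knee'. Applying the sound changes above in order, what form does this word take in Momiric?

hubimmoinku

Momiric: start from *subenmaenko.
  rule 1 (pre-nasal raising): subenmaenko → subinmainko
  rule 2 (vowel merger): subinmainko → subinmainku
  rule 3: no change — subinmainku
  rule 4 (vowel merger): subinmainku → subinmoinku
  rule 5 (debuccalisation): subinmoinku → hubinmoinku
  rule 6 (nasal place assimilation): hubinmoinku → hubimmoinku
  ⇒ Momiric hubimmoinku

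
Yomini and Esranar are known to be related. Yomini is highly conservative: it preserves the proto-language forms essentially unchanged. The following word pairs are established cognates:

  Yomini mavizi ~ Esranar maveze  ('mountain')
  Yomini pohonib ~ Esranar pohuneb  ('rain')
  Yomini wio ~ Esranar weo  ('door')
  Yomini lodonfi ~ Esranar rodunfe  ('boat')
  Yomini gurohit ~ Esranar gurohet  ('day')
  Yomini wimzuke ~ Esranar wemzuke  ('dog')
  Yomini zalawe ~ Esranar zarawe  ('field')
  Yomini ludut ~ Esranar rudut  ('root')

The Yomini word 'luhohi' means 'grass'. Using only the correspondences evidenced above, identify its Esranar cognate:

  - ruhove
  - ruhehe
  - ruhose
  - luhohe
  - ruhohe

ruhohe

ludut ~ rudut — Yomini l corresponds to Esranar r word-initially before a back vowel.
mavizi ~ maveze, lodonfi ~ rodunfe — Yomini i corresponds to Esranar e word-finally.
Applying these to Yomini 'luhohi':
  luhohi → ruhohi   (l→r word-initially before a back vowel)
  ruhohi → ruhohe   (i→e word-finally)
So the Esranar cognate is 'ruhohe'.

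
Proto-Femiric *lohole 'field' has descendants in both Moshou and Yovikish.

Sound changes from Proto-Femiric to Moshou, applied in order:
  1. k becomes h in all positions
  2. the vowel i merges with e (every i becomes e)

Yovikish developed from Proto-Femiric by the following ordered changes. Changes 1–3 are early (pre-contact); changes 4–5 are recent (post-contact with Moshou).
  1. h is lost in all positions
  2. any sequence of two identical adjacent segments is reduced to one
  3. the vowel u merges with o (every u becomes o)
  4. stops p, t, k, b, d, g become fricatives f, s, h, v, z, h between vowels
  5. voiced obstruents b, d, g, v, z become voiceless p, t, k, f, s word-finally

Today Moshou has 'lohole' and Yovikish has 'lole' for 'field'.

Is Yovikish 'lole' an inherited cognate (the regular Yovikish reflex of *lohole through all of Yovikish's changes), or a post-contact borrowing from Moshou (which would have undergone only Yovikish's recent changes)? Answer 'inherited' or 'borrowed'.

If inherited, *lohole would pass through all of Yovikish's changes:
Yovikish: start from *lohole.
  rule 1 (h-loss): lohole → loole
  rule 2 (degemination): loole → lole
  rule 3: no change — lole
  rule 4: no change — lole
  rule 5: no change — lole
  ⇒ Yovikish lole
If borrowed from Moshou 'lohole' after the early changes, it would undergo only the recent ones:
  rule 4 (intervocalic lenition): no change (lohole)
  rule 5 (final devoicing): no change (lohole)
  ⇒ as a loan: lohole
Yovikish 'lole' matches the inherited outcome exactly, so it is an inherited cognate, not a loan.

inherited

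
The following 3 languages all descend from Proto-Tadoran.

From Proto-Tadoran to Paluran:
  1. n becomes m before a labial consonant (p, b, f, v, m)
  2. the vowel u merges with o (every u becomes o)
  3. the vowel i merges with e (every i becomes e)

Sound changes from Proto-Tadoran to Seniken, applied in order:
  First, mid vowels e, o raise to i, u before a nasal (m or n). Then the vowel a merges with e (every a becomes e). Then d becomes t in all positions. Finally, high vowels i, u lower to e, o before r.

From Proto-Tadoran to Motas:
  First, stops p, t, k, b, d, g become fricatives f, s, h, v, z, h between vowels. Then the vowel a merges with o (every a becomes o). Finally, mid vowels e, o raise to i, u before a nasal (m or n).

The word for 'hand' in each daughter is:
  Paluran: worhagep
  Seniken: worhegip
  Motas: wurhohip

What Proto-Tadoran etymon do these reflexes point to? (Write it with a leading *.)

*wurhagip

Position 5: Paluran has a, Seniken has e, Motas has o. Paluran preserves a here (none of its changes turn any other segment into a), so the proto-segment is *a.
Position 7: Paluran has e, Seniken has i, Motas has i. Taking the neighbouring segments as reconstructed: Paluran e could go back to *e or *i; Seniken i can only go back to *i; Motas i can only go back to *i — the one source consistent with every daughter is *i.
Verify the candidate proto-form against each daughter:
Paluran: start from *wurhagip.
  rule 1: no change — wurhagip
  rule 2 (vowel merger): wurhagip → worhagip
  rule 3 (vowel merger): worhagip → worhagep
  ⇒ Paluran worhagep
Seniken: start from *wurhagip.
  rule 1: no change — wurhagip
  rule 2 (vowel merger): wurhagip → wurhegip
  rule 3: no change — wurhegip
  rule 4 (pre-rhotic lowering): wurhegip → worhegip
  ⇒ Seniken worhegip
Motas: *wurhagip > wurhahip > wurhohip  (by intervocalic lenition, vowel merger)
No other proto-form is consistent with every reflex, so the reconstruction is *wurhagip.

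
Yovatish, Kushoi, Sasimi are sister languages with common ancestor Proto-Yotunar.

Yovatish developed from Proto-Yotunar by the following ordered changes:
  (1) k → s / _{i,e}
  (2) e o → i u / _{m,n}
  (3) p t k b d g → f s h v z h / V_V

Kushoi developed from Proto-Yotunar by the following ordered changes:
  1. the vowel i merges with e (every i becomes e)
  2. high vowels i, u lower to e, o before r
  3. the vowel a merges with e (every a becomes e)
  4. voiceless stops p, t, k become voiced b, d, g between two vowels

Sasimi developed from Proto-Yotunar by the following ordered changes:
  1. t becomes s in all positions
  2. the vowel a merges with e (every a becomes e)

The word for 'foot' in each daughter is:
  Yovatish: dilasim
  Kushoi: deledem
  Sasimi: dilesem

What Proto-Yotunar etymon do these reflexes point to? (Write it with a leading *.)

*dilatem

Position 5: Yovatish has s, Kushoi has d, Sasimi has s. Taking the neighbouring segments as reconstructed: Yovatish s could go back to *t or *k or *s; Kushoi d could go back to *t or *d; Sasimi s could go back to *t or *s — the one source consistent with every daughter is *t.
Position 2: Yovatish has i, Kushoi has e, Sasimi has i. Sasimi preserves i here (none of its changes turn any other segment into i), so the proto-segment is *i.
Verify the candidate proto-form against each daughter:
Yovatish: start from *dilatem.
  rule 1: no change — dilatem
  rule 2 (pre-nasal raising): dilatem → dilatim
  rule 3 (intervocalic lenition): dilatim → dilasim
  ⇒ Yovatish dilasim
Kushoi: *dilatem
  dilatem → delatem   [vowel merger]
  delatem (rule 2 does not apply)
  delatem → deletem   [vowel merger]
  deletem → deledem   [intervocalic voicing]
  giving Kushoi deledem.
Sasimi: *dilatem > dilasem > dilesem  (by unconditioned shift, vowel merger)
*dilatem is the unique common source.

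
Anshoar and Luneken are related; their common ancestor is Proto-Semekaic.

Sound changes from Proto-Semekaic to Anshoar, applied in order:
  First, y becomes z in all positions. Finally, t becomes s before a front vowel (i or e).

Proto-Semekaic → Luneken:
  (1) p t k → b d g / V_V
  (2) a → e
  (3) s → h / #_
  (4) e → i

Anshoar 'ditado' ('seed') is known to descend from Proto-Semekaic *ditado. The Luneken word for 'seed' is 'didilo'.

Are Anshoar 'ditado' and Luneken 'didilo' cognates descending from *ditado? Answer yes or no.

no

Derive the expected Luneken reflex of *ditado:
Luneken: start from *ditado.
  rule 1 (intervocalic voicing): ditado → didado
  rule 2 (vowel merger): didado → didedo
  rule 3: no change — didedo
  rule 4 (vowel merger): didedo → didido
  ⇒ Luneken didido
The regular Luneken reflex would be 'didido', but the attested form is 'didilo'. The correspondence is irregular, so they are not cognates (the Luneken form has a different source).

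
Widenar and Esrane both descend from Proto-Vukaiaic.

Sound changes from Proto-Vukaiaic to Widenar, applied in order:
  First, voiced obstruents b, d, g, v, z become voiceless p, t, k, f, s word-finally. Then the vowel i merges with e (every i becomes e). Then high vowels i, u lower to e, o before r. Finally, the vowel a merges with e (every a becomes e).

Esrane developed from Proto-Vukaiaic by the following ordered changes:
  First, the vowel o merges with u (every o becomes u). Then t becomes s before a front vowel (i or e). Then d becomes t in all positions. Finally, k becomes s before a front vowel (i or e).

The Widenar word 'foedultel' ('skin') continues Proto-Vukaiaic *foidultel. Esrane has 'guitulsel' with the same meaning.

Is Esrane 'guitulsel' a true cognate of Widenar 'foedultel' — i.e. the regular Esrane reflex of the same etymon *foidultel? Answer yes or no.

Derive the expected Esrane reflex of *foidultel:
Esrane: *foidultel > fuidultel > fuidulsel > fuitulsel  (by vowel merger, palatalisation, unconditioned shift)
The regular Esrane reflex would be 'fuitulsel', but the attested form is 'guitulsel'. The correspondence is irregular, so they are not cognates (the Esrane form has a different source).

no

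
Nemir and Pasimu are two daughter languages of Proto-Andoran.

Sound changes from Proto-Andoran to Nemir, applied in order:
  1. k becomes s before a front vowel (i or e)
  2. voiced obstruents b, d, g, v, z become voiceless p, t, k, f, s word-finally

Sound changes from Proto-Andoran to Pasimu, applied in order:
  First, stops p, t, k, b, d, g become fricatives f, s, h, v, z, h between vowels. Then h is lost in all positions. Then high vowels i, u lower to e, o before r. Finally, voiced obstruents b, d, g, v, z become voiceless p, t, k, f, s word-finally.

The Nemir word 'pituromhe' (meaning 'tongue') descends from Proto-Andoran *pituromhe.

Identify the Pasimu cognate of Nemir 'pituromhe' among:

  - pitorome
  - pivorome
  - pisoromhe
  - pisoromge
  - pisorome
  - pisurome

pisorome

Pasimu: *pituromhe > pisuromhe > pisurome > pisorome  (by intervocalic lenition, h-loss, pre-rhotic lowering)
Only 'pisorome' matches the regular Pasimu development of *pituromhe.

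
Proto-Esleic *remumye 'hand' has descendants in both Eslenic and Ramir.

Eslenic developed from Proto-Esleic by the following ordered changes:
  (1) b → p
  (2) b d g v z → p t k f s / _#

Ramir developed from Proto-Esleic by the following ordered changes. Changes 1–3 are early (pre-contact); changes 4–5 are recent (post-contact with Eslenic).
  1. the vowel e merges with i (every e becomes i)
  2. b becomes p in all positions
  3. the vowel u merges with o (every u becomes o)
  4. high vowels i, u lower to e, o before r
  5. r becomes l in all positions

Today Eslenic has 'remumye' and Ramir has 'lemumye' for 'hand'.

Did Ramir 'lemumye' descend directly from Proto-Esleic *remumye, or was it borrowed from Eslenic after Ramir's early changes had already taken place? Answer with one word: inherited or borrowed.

borrowed

If inherited, *remumye would pass through all of Ramir's changes:
Ramir: *remumye
  remumye → rimumyi   [vowel merger]
  rimumyi (rule 2 does not apply)
  rimumyi → rimomyi   [vowel merger]
  rimomyi (rule 4 does not apply)
  rimomyi → limomyi   [unconditioned shift]
  giving Ramir limomyi.
If borrowed from Eslenic 'remumye' after the early changes, it would undergo only the recent ones:
  rule 4 (pre-rhotic lowering): no change (remumye)
  rule 5 (unconditioned shift): remumye → lemumye
  ⇒ as a loan: lemumye
Ramir 'lemumye' matches the loan outcome 'lemumye', not the inherited 'limomyi' — it skipped the early Ramir changes, so it was borrowed from Eslenic.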